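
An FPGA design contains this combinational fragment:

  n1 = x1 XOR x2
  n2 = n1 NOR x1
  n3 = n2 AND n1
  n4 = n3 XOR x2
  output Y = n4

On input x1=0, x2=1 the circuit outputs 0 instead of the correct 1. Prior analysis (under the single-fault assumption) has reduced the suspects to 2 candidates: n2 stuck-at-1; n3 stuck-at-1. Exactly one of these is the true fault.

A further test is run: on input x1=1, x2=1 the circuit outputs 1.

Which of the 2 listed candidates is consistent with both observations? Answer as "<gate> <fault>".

n2 stuck-at-1

Evaluate each candidate on input x1=1, x2=1:
  n2 stuck-at-1: n1=0, n2=1 [stuck-at-1], n3=0, n4=1 → 1 — matches
  n3 stuck-at-1: n1=0, n2=0, n3=1 [stuck-at-1], n4=0 → 0 — eliminated
Only n2 stuck-at-1 reproduces the observed 1.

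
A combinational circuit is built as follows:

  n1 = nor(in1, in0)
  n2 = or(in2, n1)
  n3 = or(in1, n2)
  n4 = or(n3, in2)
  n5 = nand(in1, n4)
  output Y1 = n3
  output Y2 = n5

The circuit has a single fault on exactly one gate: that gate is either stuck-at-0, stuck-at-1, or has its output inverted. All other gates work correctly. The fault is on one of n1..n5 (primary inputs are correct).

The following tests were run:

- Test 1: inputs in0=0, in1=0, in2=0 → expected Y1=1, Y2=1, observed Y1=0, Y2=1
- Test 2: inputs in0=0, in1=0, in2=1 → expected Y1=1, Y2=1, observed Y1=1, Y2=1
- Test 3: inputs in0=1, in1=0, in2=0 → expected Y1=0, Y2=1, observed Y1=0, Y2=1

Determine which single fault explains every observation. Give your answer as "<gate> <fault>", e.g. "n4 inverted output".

n1 stuck-at-0

Fault-free values for test 1 (in0=0, in1=0, in2=0): n1=1, n2=1, n3=1, n4=1, n5=1, giving Y1=1, Y2=1. Observed Y1=0, Y2=1.
Test 1: faults giving observed Y1=0, Y2=1 are {n1 stuck-at-0, n1 inverted output, n2 stuck-at-0, n2 inverted output, n3 stuck-at-0, n3 inverted output}.
Test 2 (in0=0, in1=0, in2=1): fault-free n1=1, n2=1, n3=1, n4=1, n5=1 → Y1=1, Y2=1; observed Y1=1, Y2=1. Eliminates n2 stuck-at-0, n2 inverted output, n3 stuck-at-0, n3 inverted output.
Test 3 (in0=1, in1=0, in2=0): fault-free n1=0, n2=0, n3=0, n4=0, n5=1 → Y1=0, Y2=1; observed Y1=0, Y2=1. Eliminates n1 inverted output.
Only n1 stuck-at-0 is consistent with every test.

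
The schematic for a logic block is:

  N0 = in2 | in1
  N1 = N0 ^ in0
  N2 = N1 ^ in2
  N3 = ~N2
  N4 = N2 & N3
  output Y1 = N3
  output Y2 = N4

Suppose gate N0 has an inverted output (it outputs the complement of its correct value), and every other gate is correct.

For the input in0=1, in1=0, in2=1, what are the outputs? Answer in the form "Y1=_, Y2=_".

Propagate with N0 forced: N0=0 [inverted output], N1=1, N2=0, N3=1, N4=0.
So the outputs are Y1=1, Y2=0. (Without the fault they would be Y1=0, Y2=0.)

Y1=1, Y2=0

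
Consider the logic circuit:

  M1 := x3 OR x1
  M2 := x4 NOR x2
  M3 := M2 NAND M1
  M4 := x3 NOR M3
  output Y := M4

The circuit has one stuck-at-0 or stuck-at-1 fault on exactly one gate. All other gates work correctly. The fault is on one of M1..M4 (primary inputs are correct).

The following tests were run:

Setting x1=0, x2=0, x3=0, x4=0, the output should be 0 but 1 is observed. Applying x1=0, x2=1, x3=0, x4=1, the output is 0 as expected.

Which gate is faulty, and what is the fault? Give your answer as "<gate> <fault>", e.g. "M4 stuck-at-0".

M1 stuck-at-1

Fault-free values for test 1 (x1=0, x2=0, x3=0, x4=0): M1=0, M2=1, M3=1, M4=0, giving Y=0. Observed 1.
Test 1: faults giving observed 1 are {M1 stuck-at-1, M3 stuck-at-0, M4 stuck-at-1}.
Test 2 (x1=0, x2=1, x3=0, x4=1): fault-free M1=0, M2=0, M3=1, M4=0 → 0; observed 0. Eliminates M3 stuck-at-0, M4 stuck-at-1.
Only M1 stuck-at-1 is consistent with every test.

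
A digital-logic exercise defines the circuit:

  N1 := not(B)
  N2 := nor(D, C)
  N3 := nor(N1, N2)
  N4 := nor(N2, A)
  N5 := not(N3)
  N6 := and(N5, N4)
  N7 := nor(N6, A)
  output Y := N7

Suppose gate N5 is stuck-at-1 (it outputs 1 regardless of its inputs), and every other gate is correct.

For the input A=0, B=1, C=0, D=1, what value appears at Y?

0

Propagate with N5 forced: N1=0, N2=0, N3=1, N4=1, N5=1 [stuck-at-1], N6=1, N7=0.
So Y = 0. (Without the fault it would be 1.)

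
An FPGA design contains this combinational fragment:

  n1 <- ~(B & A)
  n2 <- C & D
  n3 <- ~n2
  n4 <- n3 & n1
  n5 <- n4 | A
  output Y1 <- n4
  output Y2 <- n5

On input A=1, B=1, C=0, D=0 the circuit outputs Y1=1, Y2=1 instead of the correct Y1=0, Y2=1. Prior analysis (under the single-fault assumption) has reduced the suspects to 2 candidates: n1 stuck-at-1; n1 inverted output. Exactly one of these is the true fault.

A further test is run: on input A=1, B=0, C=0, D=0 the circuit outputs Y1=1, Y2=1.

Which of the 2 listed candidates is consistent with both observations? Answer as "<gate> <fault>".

Evaluate each candidate on input A=1, B=0, C=0, D=0:
  n1 stuck-at-1: n1=1 [stuck-at-1], n2=0, n3=1, n4=1, n5=1 → Y1=1, Y2=1 — matches
  n1 inverted output: n1=0 [inverted output], n2=0, n3=1, n4=0, n5=1 → Y1=0, Y2=1 — eliminated
Only n1 stuck-at-1 reproduces the observed Y1=1, Y2=1.

n1 stuck-at-1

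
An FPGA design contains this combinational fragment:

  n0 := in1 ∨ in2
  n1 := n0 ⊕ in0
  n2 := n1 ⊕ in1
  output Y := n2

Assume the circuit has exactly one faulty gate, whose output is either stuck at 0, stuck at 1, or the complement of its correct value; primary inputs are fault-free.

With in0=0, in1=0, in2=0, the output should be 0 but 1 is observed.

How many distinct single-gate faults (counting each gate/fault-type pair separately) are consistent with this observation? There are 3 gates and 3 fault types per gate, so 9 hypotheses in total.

6

Fault-free: n0=0, n1=0, n2=0 → 0. Observed 1.
  n0 stuck-at-0: output 0 ✗
  n0 stuck-at-1: output 1 ✓
  n0 inverted output: output 1 ✓
  n1 stuck-at-0: output 0 ✗
  n1 stuck-at-1: output 1 ✓
  n1 inverted output: output 1 ✓
  n2 stuck-at-0: output 0 ✗
  n2 stuck-at-1: output 1 ✓
  n2 inverted output: output 1 ✓
Consistent faults: {n0 stuck-at-1, n0 inverted output, n1 stuck-at-1, n1 inverted output, n2 stuck-at-1, n2 inverted output} — 6 in all.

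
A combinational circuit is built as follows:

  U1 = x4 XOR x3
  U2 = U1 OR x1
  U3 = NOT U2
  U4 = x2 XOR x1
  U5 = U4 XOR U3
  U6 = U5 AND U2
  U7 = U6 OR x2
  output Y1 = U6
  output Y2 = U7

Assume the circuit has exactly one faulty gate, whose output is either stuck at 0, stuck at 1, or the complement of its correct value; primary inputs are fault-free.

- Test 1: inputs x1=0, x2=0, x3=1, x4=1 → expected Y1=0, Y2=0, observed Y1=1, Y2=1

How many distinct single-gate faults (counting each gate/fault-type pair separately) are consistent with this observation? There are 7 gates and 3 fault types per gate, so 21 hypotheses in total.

Fault-free: U1=0, U2=0, U3=1, U4=0, U5=1, U6=0, U7=0 → Y1=0, Y2=0. Observed Y1=1, Y2=1.
  U1: none of the 3 fault types match ✗
  U2: none of the 3 fault types match ✗
  U3: none of the 3 fault types match ✗
  U4: none of the 3 fault types match ✗
  U5: none of the 3 fault types match ✗
  U6: stuck-at-1, inverted output ✓; others ✗
  U7: none of the 3 fault types match ✗
Consistent faults: {U6 stuck-at-1, U6 inverted output} — 2 in all.

2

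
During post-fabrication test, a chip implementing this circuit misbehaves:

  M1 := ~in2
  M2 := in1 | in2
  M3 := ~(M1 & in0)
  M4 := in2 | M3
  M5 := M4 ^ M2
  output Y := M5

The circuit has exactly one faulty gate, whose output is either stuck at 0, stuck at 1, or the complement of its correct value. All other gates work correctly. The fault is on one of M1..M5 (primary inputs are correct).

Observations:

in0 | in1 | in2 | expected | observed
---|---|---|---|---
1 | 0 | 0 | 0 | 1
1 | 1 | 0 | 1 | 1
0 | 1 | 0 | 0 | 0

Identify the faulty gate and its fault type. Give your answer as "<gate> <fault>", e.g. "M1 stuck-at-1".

M2 stuck-at-1

Fault-free values for test 1 (in0=1, in1=0, in2=0): M1=1, M2=0, M3=0, M4=0, M5=0, giving Y=0. Observed 1.
Test 1: faults giving observed 1 are {M1 stuck-at-0, M1 inverted output, M2 stuck-at-1, M2 inverted output, M3 stuck-at-1, M3 inverted output, M4 stuck-at-1, M4 inverted output, M5 stuck-at-1, M5 inverted output}.
Test 2 (in0=1, in1=1, in2=0): fault-free M1=1, M2=1, M3=0, M4=0, M5=1 → 1; observed 1. Eliminates M1 stuck-at-0, M1 inverted output, M2 inverted output, M3 stuck-at-1, M3 inverted output, M4 stuck-at-1, M4 inverted output, M5 inverted output.
Test 3 (in0=0, in1=1, in2=0): fault-free M1=1, M2=1, M3=1, M4=1, M5=0 → 0; observed 0. Eliminates M5 stuck-at-1.
Only M2 stuck-at-1 is consistent with every test.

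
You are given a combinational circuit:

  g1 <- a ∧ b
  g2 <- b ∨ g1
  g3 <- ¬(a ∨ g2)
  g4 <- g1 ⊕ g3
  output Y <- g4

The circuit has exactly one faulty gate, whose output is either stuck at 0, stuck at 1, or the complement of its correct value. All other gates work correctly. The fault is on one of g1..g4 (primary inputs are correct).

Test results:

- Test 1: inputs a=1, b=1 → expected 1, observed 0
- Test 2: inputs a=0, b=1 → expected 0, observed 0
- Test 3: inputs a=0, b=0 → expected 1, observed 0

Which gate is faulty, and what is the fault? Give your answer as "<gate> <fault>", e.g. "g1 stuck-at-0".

g4 stuck-at-0

Fault-free values for test 1 (a=1, b=1): g1=1, g2=1, g3=0, g4=1, giving Y=1. Observed 0.
Test 1: faults giving observed 0 are {g1 stuck-at-0, g1 inverted output, g3 stuck-at-1, g3 inverted output, g4 stuck-at-0, g4 inverted output}.
Test 2 (a=0, b=1): fault-free g1=0, g2=1, g3=0, g4=0 → 0; observed 0. Eliminates g1 inverted output, g3 stuck-at-1, g3 inverted output, g4 inverted output.
Test 3 (a=0, b=0): fault-free g1=0, g2=0, g3=1, g4=1 → 1; observed 0. Eliminates g1 stuck-at-0.
Only g4 stuck-at-0 is consistent with every test.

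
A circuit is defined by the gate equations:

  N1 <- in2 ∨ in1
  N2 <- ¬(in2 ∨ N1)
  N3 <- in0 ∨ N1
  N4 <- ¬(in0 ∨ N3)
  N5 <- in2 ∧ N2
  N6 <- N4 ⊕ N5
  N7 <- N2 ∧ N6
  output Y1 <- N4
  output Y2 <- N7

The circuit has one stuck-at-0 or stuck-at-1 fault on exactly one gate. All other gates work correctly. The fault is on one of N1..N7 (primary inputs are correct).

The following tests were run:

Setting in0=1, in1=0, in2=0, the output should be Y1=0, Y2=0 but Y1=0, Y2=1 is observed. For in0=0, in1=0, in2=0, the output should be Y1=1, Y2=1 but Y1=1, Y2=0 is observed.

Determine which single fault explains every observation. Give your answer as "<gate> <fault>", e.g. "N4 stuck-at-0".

N5 stuck-at-1

Fault-free values for test 1 (in0=1, in1=0, in2=0): N1=0, N2=1, N3=1, N4=0, N5=0, N6=0, N7=0, giving Y1=0, Y2=0. Observed Y1=0, Y2=1.
Test 1: faults giving observed Y1=0, Y2=1 are {N5 stuck-at-1, N6 stuck-at-1, N7 stuck-at-1}.
Test 2 (in0=0, in1=0, in2=0): fault-free N1=0, N2=1, N3=0, N4=1, N5=0, N6=1, N7=1 → Y1=1, Y2=1; observed Y1=1, Y2=0. Eliminates N6 stuck-at-1, N7 stuck-at-1.
Only N5 stuck-at-1 is consistent with every test.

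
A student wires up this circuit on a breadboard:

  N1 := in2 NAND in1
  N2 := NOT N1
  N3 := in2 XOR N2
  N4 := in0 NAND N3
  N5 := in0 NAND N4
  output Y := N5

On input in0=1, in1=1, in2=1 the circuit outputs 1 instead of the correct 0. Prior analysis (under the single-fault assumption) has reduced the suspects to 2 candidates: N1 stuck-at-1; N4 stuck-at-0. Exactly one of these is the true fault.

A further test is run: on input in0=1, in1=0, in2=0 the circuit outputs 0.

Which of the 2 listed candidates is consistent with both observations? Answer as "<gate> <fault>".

N1 stuck-at-1

Evaluate each candidate on input in0=1, in1=0, in2=0:
  N1 stuck-at-1: N1=1 [stuck-at-1], N2=0, N3=0, N4=1, N5=0 → 0 — matches
  N4 stuck-at-0: N1=1, N2=0, N3=0, N4=0 [stuck-at-0], N5=1 → 1 — eliminated
Only N1 stuck-at-1 reproduces the observed 0.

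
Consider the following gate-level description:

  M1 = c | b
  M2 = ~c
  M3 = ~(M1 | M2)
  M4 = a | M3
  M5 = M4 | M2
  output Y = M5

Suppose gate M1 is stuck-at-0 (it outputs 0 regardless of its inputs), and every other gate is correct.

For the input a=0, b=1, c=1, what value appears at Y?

1

Propagate with M1 forced: M1=0 [stuck-at-0], M2=0, M3=1, M4=1, M5=1.
So Y = 1. (Without the fault it would be 0.)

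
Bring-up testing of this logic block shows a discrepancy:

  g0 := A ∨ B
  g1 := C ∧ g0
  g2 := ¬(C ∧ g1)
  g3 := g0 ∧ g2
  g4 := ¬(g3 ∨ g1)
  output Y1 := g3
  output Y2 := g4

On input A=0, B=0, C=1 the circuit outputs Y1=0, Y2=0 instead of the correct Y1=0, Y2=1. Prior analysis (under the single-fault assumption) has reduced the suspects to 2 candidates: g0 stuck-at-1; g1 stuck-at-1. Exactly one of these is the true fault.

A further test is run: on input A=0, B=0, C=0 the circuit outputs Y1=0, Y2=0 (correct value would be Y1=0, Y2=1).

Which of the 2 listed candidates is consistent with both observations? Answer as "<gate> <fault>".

Evaluate each candidate on input A=0, B=0, C=0:
  g0 stuck-at-1: g0=1 [stuck-at-1], g1=0, g2=1, g3=1, g4=0 → Y1=1, Y2=0 — eliminated
  g1 stuck-at-1: g0=0, g1=1 [stuck-at-1], g2=1, g3=0, g4=0 → Y1=0, Y2=0 — matches
Only g1 stuck-at-1 reproduces the observed Y1=0, Y2=0.

g1 stuck-at-1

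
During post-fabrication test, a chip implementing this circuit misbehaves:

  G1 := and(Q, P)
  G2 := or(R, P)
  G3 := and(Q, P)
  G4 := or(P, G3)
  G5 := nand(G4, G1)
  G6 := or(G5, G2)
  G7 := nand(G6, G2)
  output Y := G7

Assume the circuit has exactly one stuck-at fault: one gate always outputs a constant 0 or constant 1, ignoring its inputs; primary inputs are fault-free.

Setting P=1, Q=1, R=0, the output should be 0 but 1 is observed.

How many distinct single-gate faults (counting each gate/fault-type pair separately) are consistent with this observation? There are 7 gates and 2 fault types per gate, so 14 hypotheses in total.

3

Fault-free: G1=1, G2=1, G3=1, G4=1, G5=0, G6=1, G7=0 → 0. Observed 1.
  G1 stuck-at-0: output 0 ✗
  G1 stuck-at-1: output 0 ✗
  G2 stuck-at-0: output 1 ✓
  G2 stuck-at-1: output 0 ✗
  G3 stuck-at-0: output 0 ✗
  G3 stuck-at-1: output 0 ✗
  G4 stuck-at-0: output 0 ✗
  G4 stuck-at-1: output 0 ✗
  G5 stuck-at-0: output 0 ✗
  G5 stuck-at-1: output 0 ✗
  G6 stuck-at-0: output 1 ✓
  G6 stuck-at-1: output 0 ✗
  G7 stuck-at-0: output 0 ✗
  G7 stuck-at-1: output 1 ✓
Consistent faults: {G2 stuck-at-0, G6 stuck-at-0, G7 stuck-at-1} — 3 in all.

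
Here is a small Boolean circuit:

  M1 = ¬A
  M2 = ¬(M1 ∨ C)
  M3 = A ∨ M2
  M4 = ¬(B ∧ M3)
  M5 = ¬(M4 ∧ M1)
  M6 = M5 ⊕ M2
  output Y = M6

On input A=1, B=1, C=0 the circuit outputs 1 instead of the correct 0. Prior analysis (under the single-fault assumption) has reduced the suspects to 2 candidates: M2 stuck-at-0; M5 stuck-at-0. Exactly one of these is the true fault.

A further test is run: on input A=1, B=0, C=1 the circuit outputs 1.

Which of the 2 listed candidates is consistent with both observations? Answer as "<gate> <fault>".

M2 stuck-at-0

Evaluate each candidate on input A=1, B=0, C=1:
  M2 stuck-at-0: M1=0, M2=0 [stuck-at-0], M3=1, M4=1, M5=1, M6=1 → 1 — matches
  M5 stuck-at-0: M1=0, M2=0, M3=1, M4=1, M5=0 [stuck-at-0], M6=0 → 0 — eliminated
Only M2 stuck-at-0 reproduces the observed 1.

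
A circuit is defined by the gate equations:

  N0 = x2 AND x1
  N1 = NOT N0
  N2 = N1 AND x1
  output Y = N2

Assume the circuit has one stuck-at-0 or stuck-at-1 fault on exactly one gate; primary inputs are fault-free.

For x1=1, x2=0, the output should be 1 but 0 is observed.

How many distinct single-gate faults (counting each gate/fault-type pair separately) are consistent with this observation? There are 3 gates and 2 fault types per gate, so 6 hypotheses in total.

3

Fault-free: N0=0, N1=1, N2=1 → 1. Observed 0.
  N0 stuck-at-0: output 1 ✗
  N0 stuck-at-1: output 0 ✓
  N1 stuck-at-0: output 0 ✓
  N1 stuck-at-1: output 1 ✗
  N2 stuck-at-0: output 0 ✓
  N2 stuck-at-1: output 1 ✗
Consistent faults: {N0 stuck-at-1, N1 stuck-at-0, N2 stuck-at-0} — 3 in all.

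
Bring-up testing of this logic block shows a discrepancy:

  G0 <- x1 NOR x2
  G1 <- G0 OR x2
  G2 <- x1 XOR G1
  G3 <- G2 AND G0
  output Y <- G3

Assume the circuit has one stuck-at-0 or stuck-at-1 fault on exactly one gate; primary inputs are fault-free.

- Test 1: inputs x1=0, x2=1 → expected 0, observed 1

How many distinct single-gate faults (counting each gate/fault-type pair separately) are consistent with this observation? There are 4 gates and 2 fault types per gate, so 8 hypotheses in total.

2

Fault-free: G0=0, G1=1, G2=1, G3=0 → 0. Observed 1.
  G0 stuck-at-0: output 0 ✗
  G0 stuck-at-1: output 1 ✓
  G1 stuck-at-0: output 0 ✗
  G1 stuck-at-1: output 0 ✗
  G2 stuck-at-0: output 0 ✗
  G2 stuck-at-1: output 0 ✗
  G3 stuck-at-0: output 0 ✗
  G3 stuck-at-1: output 1 ✓
Consistent faults: {G0 stuck-at-1, G3 stuck-at-1} — 2 in all.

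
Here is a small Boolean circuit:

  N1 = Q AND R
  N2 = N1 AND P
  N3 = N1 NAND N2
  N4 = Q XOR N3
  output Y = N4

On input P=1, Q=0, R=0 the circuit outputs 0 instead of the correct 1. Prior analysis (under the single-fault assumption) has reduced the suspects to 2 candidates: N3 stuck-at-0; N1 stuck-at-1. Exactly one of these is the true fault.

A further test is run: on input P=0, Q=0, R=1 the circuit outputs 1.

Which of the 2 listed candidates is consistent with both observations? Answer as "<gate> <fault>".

N1 stuck-at-1

Evaluate each candidate on input P=0, Q=0, R=1:
  N3 stuck-at-0: N1=0, N2=0, N3=0 [stuck-at-0], N4=0 → 0 — eliminated
  N1 stuck-at-1: N1=1 [stuck-at-1], N2=0, N3=1, N4=1 → 1 — matches
Only N1 stuck-at-1 reproduces the observed 1.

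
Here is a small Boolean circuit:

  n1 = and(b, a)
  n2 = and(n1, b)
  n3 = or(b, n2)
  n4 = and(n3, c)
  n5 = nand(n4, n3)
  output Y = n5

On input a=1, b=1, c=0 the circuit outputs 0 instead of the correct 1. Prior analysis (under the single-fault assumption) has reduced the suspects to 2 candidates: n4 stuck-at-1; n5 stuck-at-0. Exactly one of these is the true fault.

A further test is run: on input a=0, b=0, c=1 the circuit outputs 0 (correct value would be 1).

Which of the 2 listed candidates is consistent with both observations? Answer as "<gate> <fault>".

n5 stuck-at-0

Evaluate each candidate on input a=0, b=0, c=1:
  n4 stuck-at-1: n1=0, n2=0, n3=0, n4=1 [stuck-at-1], n5=1 → 1 — eliminated
  n5 stuck-at-0: n1=0, n2=0, n3=0, n4=0, n5=0 [stuck-at-0] → 0 — matches
Only n5 stuck-at-0 reproduces the observed 0.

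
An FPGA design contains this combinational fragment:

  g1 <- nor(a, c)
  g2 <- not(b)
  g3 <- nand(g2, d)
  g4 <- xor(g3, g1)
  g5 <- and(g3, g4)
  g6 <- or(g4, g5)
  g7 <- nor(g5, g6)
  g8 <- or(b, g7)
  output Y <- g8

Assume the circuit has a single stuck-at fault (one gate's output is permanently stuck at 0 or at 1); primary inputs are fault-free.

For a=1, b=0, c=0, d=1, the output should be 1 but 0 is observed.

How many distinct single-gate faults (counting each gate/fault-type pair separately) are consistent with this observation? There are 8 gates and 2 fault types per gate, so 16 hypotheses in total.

Fault-free: g1=0, g2=1, g3=0, g4=0, g5=0, g6=0, g7=1, g8=1 → 1. Observed 0.
  g1: stuck-at-1 ✓; others ✗
  g2: stuck-at-0 ✓; others ✗
  g3: stuck-at-1 ✓; others ✗
  g4: stuck-at-1 ✓; others ✗
  g5: stuck-at-1 ✓; others ✗
  g6: stuck-at-1 ✓; others ✗
  g7: stuck-at-0 ✓; others ✗
  g8: stuck-at-0 ✓; others ✗
Consistent faults: {g1 stuck-at-1, g2 stuck-at-0, g3 stuck-at-1, g4 stuck-at-1, g5 stuck-at-1, g6 stuck-at-1, g7 stuck-at-0, g8 stuck-at-0} — 8 in all.

8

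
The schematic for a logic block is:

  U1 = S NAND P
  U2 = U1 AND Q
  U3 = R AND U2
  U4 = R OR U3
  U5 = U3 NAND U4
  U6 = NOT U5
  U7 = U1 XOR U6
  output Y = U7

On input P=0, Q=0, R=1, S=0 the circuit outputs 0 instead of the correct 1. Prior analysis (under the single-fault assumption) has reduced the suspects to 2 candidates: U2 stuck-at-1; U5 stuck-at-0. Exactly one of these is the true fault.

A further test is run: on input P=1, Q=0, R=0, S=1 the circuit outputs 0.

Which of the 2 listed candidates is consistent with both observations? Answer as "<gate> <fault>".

U2 stuck-at-1

Evaluate each candidate on input P=1, Q=0, R=0, S=1:
  U2 stuck-at-1: U1=0, U2=1 [stuck-at-1], U3=0, U4=0, U5=1, U6=0, U7=0 → 0 — matches
  U5 stuck-at-0: U1=0, U2=0, U3=0, U4=0, U5=0 [stuck-at-0], U6=1, U7=1 → 1 — eliminated
Only U2 stuck-at-1 reproduces the observed 0.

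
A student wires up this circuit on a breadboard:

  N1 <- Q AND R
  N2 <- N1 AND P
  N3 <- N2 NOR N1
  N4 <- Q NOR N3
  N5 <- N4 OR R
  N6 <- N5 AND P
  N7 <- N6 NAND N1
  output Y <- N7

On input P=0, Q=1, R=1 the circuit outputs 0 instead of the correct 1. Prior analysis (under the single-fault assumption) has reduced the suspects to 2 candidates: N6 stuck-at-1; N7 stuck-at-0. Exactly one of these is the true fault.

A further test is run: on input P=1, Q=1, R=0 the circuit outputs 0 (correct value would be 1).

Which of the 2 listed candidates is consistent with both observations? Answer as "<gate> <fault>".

Evaluate each candidate on input P=1, Q=1, R=0:
  N6 stuck-at-1: N1=0, N2=0, N3=1, N4=0, N5=0, N6=1 [stuck-at-1], N7=1 → 1 — eliminated
  N7 stuck-at-0: N1=0, N2=0, N3=1, N4=0, N5=0, N6=0, N7=0 [stuck-at-0] → 0 — matches
Only N7 stuck-at-0 reproduces the observed 0.

N7 stuck-at-0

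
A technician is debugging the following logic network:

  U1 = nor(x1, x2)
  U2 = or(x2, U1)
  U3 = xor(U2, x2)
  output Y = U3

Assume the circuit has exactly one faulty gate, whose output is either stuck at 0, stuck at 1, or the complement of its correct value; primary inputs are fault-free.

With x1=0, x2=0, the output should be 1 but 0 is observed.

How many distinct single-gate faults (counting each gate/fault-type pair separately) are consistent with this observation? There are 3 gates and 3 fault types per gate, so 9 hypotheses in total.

Fault-free: U1=1, U2=1, U3=1 → 1. Observed 0.
  U1 stuck-at-0: output 0 ✓
  U1 stuck-at-1: output 1 ✗
  U1 inverted output: output 0 ✓
  U2 stuck-at-0: output 0 ✓
  U2 stuck-at-1: output 1 ✗
  U2 inverted output: output 0 ✓
  U3 stuck-at-0: output 0 ✓
  U3 stuck-at-1: output 1 ✗
  U3 inverted output: output 0 ✓
Consistent faults: {U1 stuck-at-0, U1 inverted output, U2 stuck-at-0, U2 inverted output, U3 stuck-at-0, U3 inverted output} — 6 in all.

6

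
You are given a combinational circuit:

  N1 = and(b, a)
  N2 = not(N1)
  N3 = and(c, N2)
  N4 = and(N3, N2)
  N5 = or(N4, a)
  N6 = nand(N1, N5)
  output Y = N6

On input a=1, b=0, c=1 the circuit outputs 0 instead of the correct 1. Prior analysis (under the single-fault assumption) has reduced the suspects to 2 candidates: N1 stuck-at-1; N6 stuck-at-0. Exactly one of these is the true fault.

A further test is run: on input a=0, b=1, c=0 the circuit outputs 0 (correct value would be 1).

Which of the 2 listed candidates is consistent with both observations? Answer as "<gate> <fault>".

Evaluate each candidate on input a=0, b=1, c=0:
  N1 stuck-at-1: N1=1 [stuck-at-1], N2=0, N3=0, N4=0, N5=0, N6=1 → 1 — eliminated
  N6 stuck-at-0: N1=0, N2=1, N3=0, N4=0, N5=0, N6=0 [stuck-at-0] → 0 — matches
Only N6 stuck-at-0 reproduces the observed 0.

N6 stuck-at-0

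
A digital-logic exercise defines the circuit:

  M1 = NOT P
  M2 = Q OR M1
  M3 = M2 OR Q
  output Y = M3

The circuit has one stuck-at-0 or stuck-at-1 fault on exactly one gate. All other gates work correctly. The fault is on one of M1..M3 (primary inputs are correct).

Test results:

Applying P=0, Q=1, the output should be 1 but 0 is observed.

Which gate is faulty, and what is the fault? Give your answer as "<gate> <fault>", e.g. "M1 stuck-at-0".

Fault-free values for test 1 (P=0, Q=1): M1=1, M2=1, M3=1, giving Y=1. Observed 0.
Test 1: faults giving observed 0 are {M3 stuck-at-0}.
Only M3 stuck-at-0 is consistent with every test.

M3 stuck-at-0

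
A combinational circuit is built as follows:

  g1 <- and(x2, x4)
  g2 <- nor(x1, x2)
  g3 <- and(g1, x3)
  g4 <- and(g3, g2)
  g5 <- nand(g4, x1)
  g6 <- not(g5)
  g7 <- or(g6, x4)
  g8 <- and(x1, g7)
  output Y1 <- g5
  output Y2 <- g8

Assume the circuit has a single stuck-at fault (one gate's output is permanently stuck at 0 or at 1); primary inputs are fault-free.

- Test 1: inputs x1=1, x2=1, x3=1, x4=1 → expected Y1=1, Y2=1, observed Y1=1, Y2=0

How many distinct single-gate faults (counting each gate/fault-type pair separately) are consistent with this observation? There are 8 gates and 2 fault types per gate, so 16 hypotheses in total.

2

Fault-free: g1=1, g2=0, g3=1, g4=0, g5=1, g6=0, g7=1, g8=1 → Y1=1, Y2=1. Observed Y1=1, Y2=0.
  g1: none of the 2 fault types match ✗
  g2: none of the 2 fault types match ✗
  g3: none of the 2 fault types match ✗
  g4: none of the 2 fault types match ✗
  g5: none of the 2 fault types match ✗
  g6: none of the 2 fault types match ✗
  g7: stuck-at-0 ✓; others ✗
  g8: stuck-at-0 ✓; others ✗
Consistent faults: {g7 stuck-at-0, g8 stuck-at-0} — 2 in all.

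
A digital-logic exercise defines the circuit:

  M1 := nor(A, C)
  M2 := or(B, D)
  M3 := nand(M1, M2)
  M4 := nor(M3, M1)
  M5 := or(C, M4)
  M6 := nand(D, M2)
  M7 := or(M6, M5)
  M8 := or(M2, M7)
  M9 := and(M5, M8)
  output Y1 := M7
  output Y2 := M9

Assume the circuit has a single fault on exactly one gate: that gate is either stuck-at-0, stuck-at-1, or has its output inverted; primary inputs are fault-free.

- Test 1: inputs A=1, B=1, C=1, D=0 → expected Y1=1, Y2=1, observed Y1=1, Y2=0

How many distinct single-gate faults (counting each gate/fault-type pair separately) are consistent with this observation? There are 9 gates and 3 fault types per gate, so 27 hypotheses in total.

Fault-free: M1=0, M2=1, M3=1, M4=0, M5=1, M6=1, M7=1, M8=1, M9=1 → Y1=1, Y2=1. Observed Y1=1, Y2=0.
  M1: none of the 3 fault types match ✗
  M2: none of the 3 fault types match ✗
  M3: none of the 3 fault types match ✗
  M4: none of the 3 fault types match ✗
  M5: stuck-at-0, inverted output ✓; others ✗
  M6: none of the 3 fault types match ✗
  M7: none of the 3 fault types match ✗
  M8: stuck-at-0, inverted output ✓; others ✗
  M9: stuck-at-0, inverted output ✓; others ✗
Consistent faults: {M5 stuck-at-0, M5 inverted output, M8 stuck-at-0, M8 inverted output, M9 stuck-at-0, M9 inverted output} — 6 in all.

6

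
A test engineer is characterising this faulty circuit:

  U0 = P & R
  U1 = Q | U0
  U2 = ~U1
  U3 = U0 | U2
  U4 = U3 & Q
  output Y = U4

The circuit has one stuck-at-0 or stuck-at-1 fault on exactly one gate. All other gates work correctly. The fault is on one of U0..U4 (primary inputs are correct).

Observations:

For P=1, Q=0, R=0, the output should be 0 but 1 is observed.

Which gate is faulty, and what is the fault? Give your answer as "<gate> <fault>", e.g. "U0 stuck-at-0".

U4 stuck-at-1

Fault-free values for test 1 (P=1, Q=0, R=0): U0=0, U1=0, U2=1, U3=1, U4=0, giving Y=0. Observed 1.
Test 1: faults giving observed 1 are {U4 stuck-at-1}.
Only U4 stuck-at-1 is consistent with every test.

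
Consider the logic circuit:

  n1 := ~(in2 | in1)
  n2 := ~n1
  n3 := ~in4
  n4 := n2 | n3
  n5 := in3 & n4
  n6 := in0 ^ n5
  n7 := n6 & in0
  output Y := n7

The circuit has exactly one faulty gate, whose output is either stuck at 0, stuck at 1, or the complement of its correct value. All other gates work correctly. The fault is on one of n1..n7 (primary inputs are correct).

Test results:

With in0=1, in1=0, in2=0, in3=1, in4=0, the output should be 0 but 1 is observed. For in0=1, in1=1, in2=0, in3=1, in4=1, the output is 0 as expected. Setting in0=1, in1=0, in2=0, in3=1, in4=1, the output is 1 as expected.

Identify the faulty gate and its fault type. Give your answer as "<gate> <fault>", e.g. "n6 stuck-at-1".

n3 stuck-at-0

Fault-free values for test 1 (in0=1, in1=0, in2=0, in3=1, in4=0): n1=1, n2=0, n3=1, n4=1, n5=1, n6=0, n7=0, giving Y=0. Observed 1.
Test 1: faults giving observed 1 are {n3 stuck-at-0, n3 inverted output, n4 stuck-at-0, n4 inverted output, n5 stuck-at-0, n5 inverted output, n6 stuck-at-1, n6 inverted output, n7 stuck-at-1, n7 inverted output}.
Test 2 (in0=1, in1=1, in2=0, in3=1, in4=1): fault-free n1=0, n2=1, n3=0, n4=1, n5=1, n6=0, n7=0 → 0; observed 0. Eliminates n4 stuck-at-0, n4 inverted output, n5 stuck-at-0, n5 inverted output, n6 stuck-at-1, n6 inverted output, n7 stuck-at-1, n7 inverted output.
Test 3 (in0=1, in1=0, in2=0, in3=1, in4=1): fault-free n1=1, n2=0, n3=0, n4=0, n5=0, n6=1, n7=1 → 1; observed 1. Eliminates n3 inverted output.
Only n3 stuck-at-0 is consistent with every test.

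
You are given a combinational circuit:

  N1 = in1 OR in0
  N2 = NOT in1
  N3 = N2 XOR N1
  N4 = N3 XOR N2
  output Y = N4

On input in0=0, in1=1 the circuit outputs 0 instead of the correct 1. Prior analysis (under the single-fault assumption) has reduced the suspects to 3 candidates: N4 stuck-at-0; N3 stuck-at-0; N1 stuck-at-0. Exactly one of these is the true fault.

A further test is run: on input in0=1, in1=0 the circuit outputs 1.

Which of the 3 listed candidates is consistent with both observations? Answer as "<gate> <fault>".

Evaluate each candidate on input in0=1, in1=0:
  N4 stuck-at-0: N1=1, N2=1, N3=0, N4=0 [stuck-at-0] → 0 — eliminated
  N3 stuck-at-0: N1=1, N2=1, N3=0 [stuck-at-0], N4=1 → 1 — matches
  N1 stuck-at-0: N1=0 [stuck-at-0], N2=1, N3=1, N4=0 → 0 — eliminated
Only N3 stuck-at-0 reproduces the observed 1.

N3 stuck-at-0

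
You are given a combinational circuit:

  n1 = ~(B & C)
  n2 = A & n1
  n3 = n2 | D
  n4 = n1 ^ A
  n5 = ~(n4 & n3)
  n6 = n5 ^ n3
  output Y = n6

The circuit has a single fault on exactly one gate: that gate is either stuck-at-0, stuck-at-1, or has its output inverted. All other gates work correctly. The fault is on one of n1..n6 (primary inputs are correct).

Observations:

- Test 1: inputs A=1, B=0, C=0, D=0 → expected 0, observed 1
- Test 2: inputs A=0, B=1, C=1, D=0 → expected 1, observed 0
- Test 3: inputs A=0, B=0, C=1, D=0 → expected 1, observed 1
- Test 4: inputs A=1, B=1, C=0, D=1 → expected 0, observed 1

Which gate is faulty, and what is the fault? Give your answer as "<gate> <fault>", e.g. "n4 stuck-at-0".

n3 inverted output

Fault-free values for test 1 (A=1, B=0, C=0, D=0): n1=1, n2=1, n3=1, n4=0, n5=1, n6=0, giving Y=0. Observed 1.
Test 1: faults giving observed 1 are {n1 stuck-at-0, n1 inverted output, n2 stuck-at-0, n2 inverted output, n3 stuck-at-0, n3 inverted output, n4 stuck-at-1, n4 inverted output, n5 stuck-at-0, n5 inverted output, n6 stuck-at-1, n6 inverted output}.
Test 2 (A=0, B=1, C=1, D=0): fault-free n1=0, n2=0, n3=0, n4=0, n5=1, n6=1 → 1; observed 0. Eliminates n1 stuck-at-0, n1 inverted output, n2 stuck-at-0, n3 stuck-at-0, n4 stuck-at-1, n4 inverted output, n6 stuck-at-1.
Test 3 (A=0, B=0, C=1, D=0): fault-free n1=1, n2=0, n3=0, n4=1, n5=1, n6=1 → 1; observed 1. Eliminates n5 stuck-at-0, n5 inverted output, n6 inverted output.
Test 4 (A=1, B=1, C=0, D=1): fault-free n1=1, n2=1, n3=1, n4=0, n5=1, n6=0 → 0; observed 1. Eliminates n2 inverted output.
Only n3 inverted output is consistent with every test.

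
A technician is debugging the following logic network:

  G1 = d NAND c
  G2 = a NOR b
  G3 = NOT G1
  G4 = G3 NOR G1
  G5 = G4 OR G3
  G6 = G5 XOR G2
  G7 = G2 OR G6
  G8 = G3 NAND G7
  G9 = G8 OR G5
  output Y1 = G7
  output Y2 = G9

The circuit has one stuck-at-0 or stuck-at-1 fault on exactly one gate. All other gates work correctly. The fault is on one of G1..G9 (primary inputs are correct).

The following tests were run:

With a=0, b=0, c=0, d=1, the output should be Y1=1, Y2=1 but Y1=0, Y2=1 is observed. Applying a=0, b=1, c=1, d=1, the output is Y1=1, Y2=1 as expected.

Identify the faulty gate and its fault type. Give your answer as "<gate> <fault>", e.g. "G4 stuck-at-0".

Fault-free values for test 1 (a=0, b=0, c=0, d=1): G1=1, G2=1, G3=0, G4=0, G5=0, G6=1, G7=1, G8=1, G9=1, giving Y1=1, Y2=1. Observed Y1=0, Y2=1.
Test 1: faults giving observed Y1=0, Y2=1 are {G2 stuck-at-0, G7 stuck-at-0}.
Test 2 (a=0, b=1, c=1, d=1): fault-free G1=0, G2=0, G3=1, G4=0, G5=1, G6=1, G7=1, G8=0, G9=1 → Y1=1, Y2=1; observed Y1=1, Y2=1. Eliminates G7 stuck-at-0.
Only G2 stuck-at-0 is consistent with every test.

G2 stuck-at-0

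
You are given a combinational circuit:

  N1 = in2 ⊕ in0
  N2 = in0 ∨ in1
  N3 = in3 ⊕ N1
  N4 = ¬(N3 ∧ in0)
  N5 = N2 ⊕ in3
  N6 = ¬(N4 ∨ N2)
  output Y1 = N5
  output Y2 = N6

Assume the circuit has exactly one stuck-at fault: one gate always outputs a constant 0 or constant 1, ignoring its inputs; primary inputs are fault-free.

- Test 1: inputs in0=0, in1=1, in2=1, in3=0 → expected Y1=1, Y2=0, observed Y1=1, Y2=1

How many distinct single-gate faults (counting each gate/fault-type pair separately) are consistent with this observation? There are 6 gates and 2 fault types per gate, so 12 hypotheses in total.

Fault-free: N1=1, N2=1, N3=1, N4=1, N5=1, N6=0 → Y1=1, Y2=0. Observed Y1=1, Y2=1.
  N1 stuck-at-0: output Y1=1, Y2=0 ✗
  N1 stuck-at-1: output Y1=1, Y2=0 ✗
  N2 stuck-at-0: output Y1=0, Y2=0 ✗
  N2 stuck-at-1: output Y1=1, Y2=0 ✗
  N3 stuck-at-0: output Y1=1, Y2=0 ✗
  N3 stuck-at-1: output Y1=1, Y2=0 ✗
  N4 stuck-at-0: output Y1=1, Y2=0 ✗
  N4 stuck-at-1: output Y1=1, Y2=0 ✗
  N5 stuck-at-0: output Y1=0, Y2=0 ✗
  N5 stuck-at-1: output Y1=1, Y2=0 ✗
  N6 stuck-at-0: output Y1=1, Y2=0 ✗
  N6 stuck-at-1: output Y1=1, Y2=1 ✓
Consistent faults: {N6 stuck-at-1} — 1 in all.

1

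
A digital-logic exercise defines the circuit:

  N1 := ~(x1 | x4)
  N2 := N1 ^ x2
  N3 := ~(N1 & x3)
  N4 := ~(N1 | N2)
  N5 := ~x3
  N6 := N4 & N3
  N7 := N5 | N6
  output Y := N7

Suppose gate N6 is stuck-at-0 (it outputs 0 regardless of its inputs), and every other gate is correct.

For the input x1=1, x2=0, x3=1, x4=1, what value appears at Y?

0

Propagate with N6 forced: N1=0, N2=0, N3=1, N4=1, N5=0, N6=0 [stuck-at-0], N7=0.
So Y = 0. (Without the fault it would be 1.)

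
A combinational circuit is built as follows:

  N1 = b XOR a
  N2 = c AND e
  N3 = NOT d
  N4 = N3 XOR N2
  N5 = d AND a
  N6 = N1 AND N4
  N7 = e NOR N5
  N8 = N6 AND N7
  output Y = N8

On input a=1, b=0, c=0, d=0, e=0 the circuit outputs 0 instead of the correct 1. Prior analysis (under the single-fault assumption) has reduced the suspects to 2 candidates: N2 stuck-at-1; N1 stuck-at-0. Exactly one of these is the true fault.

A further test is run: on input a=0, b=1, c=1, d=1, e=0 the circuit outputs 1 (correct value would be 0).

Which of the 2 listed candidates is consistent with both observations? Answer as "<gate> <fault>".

Evaluate each candidate on input a=0, b=1, c=1, d=1, e=0:
  N2 stuck-at-1: N1=1, N2=1 [stuck-at-1], N3=0, N4=1, N5=0, N6=1, N7=1, N8=1 → 1 — matches
  N1 stuck-at-0: N1=0 [stuck-at-0], N2=0, N3=0, N4=0, N5=0, N6=0, N7=1, N8=0 → 0 — eliminated
Only N2 stuck-at-1 reproduces the observed 1.

N2 stuck-at-1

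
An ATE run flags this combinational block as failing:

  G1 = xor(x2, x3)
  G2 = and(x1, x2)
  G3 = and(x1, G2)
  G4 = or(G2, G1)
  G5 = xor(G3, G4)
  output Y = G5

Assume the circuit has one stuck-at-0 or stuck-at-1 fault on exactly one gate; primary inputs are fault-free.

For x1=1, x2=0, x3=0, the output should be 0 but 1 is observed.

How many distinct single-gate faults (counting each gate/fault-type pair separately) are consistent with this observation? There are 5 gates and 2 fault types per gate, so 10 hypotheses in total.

Fault-free: G1=0, G2=0, G3=0, G4=0, G5=0 → 0. Observed 1.
  G1 stuck-at-0: output 0 ✗
  G1 stuck-at-1: output 1 ✓
  G2 stuck-at-0: output 0 ✗
  G2 stuck-at-1: output 0 ✗
  G3 stuck-at-0: output 0 ✗
  G3 stuck-at-1: output 1 ✓
  G4 stuck-at-0: output 0 ✗
  G4 stuck-at-1: output 1 ✓
  G5 stuck-at-0: output 0 ✗
  G5 stuck-at-1: output 1 ✓
Consistent faults: {G1 stuck-at-1, G3 stuck-at-1, G4 stuck-at-1, G5 stuck-at-1} — 4 in all.

4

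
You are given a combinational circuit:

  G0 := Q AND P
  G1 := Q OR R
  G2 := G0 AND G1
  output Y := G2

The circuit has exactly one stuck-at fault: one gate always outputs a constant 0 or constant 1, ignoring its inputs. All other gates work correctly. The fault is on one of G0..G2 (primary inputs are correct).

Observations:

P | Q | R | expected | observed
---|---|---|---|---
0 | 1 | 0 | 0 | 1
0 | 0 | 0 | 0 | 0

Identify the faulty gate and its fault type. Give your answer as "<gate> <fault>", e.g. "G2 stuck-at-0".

Fault-free values for test 1 (P=0, Q=1, R=0): G0=0, G1=1, G2=0, giving Y=0. Observed 1.
Test 1: faults giving observed 1 are {G0 stuck-at-1, G2 stuck-at-1}.
Test 2 (P=0, Q=0, R=0): fault-free G0=0, G1=0, G2=0 → 0; observed 0. Eliminates G2 stuck-at-1.
Only G0 stuck-at-1 is consistent with every test.

G0 stuck-at-1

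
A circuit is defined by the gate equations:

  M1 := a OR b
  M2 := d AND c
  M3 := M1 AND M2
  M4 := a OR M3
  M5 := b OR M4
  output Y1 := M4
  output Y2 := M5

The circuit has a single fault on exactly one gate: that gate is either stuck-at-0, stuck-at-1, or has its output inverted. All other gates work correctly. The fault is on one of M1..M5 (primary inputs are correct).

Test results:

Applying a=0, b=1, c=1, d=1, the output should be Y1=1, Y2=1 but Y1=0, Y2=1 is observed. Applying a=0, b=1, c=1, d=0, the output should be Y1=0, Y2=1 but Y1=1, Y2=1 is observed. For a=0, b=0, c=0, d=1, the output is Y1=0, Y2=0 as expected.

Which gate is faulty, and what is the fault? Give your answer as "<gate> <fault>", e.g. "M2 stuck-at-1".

M2 inverted output

Fault-free values for test 1 (a=0, b=1, c=1, d=1): M1=1, M2=1, M3=1, M4=1, M5=1, giving Y1=1, Y2=1. Observed Y1=0, Y2=1.
Test 1: faults giving observed Y1=0, Y2=1 are {M1 stuck-at-0, M1 inverted output, M2 stuck-at-0, M2 inverted output, M3 stuck-at-0, M3 inverted output, M4 stuck-at-0, M4 inverted output}.
Test 2 (a=0, b=1, c=1, d=0): fault-free M1=1, M2=0, M3=0, M4=0, M5=1 → Y1=0, Y2=1; observed Y1=1, Y2=1. Eliminates M1 stuck-at-0, M1 inverted output, M2 stuck-at-0, M3 stuck-at-0, M4 stuck-at-0.
Test 3 (a=0, b=0, c=0, d=1): fault-free M1=0, M2=0, M3=0, M4=0, M5=0 → Y1=0, Y2=0; observed Y1=0, Y2=0. Eliminates M3 inverted output, M4 inverted output.
Only M2 inverted output is consistent with every test.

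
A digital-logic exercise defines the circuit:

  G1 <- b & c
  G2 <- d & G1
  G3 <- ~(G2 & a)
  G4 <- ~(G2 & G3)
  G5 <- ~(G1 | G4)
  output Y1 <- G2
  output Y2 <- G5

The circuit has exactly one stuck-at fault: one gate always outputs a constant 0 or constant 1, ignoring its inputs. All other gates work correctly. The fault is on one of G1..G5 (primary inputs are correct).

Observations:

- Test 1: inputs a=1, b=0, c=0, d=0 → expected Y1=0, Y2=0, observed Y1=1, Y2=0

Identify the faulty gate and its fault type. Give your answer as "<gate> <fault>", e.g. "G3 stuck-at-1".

Fault-free values for test 1 (a=1, b=0, c=0, d=0): G1=0, G2=0, G3=1, G4=1, G5=0, giving Y1=0, Y2=0. Observed Y1=1, Y2=0.
Test 1: faults giving observed Y1=1, Y2=0 are {G2 stuck-at-1}.
Only G2 stuck-at-1 is consistent with every test.

G2 stuck-at-1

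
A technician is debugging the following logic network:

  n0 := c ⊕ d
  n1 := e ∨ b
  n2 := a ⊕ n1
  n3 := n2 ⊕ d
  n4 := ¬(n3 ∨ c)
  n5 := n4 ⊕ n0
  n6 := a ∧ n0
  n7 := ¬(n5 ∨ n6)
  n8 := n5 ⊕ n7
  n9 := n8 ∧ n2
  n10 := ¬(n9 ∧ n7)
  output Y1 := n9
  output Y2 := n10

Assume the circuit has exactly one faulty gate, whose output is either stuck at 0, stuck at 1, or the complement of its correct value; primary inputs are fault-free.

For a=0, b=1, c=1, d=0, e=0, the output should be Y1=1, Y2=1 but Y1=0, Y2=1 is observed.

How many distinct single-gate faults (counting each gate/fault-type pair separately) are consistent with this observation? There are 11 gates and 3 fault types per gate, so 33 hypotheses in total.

10

Fault-free: n0=1, n1=1, n2=1, n3=1, n4=0, n5=1, n6=0, n7=0, n8=1, n9=1, n10=1 → Y1=1, Y2=1. Observed Y1=0, Y2=1.
  n0: none of the 3 fault types match ✗
  n1: stuck-at-0, inverted output ✓; others ✗
  n2: stuck-at-0, inverted output ✓; others ✗
  n3: none of the 3 fault types match ✗
  n4: none of the 3 fault types match ✗
  n5: none of the 3 fault types match ✗
  n6: none of the 3 fault types match ✗
  n7: stuck-at-1, inverted output ✓; others ✗
  n8: stuck-at-0, inverted output ✓; others ✗
  n9: stuck-at-0, inverted output ✓; others ✗
  n10: none of the 3 fault types match ✗
Consistent faults: {n1 stuck-at-0, n1 inverted output, n2 stuck-at-0, n2 inverted output, n7 stuck-at-1, n7 inverted output, n8 stuck-at-0, n8 inverted output, n9 stuck-at-0, n9 inverted output} — 10 in all.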